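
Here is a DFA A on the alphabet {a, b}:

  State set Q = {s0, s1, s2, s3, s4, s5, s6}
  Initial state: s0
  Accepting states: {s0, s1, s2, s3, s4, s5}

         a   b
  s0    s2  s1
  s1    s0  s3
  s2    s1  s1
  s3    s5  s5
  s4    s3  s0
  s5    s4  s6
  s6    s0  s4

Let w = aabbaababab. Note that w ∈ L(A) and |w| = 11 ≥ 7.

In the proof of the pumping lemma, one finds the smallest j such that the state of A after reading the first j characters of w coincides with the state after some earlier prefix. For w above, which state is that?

s3

State sequence: s0 -a-> s2 -a-> s1 -b-> s3 -b-> s5 -a-> s4 -a-> s3 -b-> s5 -a-> s4 -b-> s0 -a-> s2 -b-> s1
First repeat at step 6: s3 was already visited.

The earliest repeat is at step j = 6: A is in s3, which it already visited at step i = 3.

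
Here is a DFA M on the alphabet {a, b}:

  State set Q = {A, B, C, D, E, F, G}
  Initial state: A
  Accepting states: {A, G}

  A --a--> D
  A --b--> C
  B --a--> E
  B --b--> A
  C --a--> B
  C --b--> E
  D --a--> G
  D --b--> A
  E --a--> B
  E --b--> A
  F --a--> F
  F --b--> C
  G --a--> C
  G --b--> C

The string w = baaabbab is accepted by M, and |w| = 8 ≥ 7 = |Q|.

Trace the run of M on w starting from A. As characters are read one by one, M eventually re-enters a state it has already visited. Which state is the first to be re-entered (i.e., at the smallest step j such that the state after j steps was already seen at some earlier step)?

State sequence: A -b-> C -a-> B -a-> E -a-> B -b-> A -b-> C -a-> B -b-> A
First repeat at step 4: B was already visited.

The earliest repeat is at step j = 4: M is in B, which it already visited at step i = 2.

B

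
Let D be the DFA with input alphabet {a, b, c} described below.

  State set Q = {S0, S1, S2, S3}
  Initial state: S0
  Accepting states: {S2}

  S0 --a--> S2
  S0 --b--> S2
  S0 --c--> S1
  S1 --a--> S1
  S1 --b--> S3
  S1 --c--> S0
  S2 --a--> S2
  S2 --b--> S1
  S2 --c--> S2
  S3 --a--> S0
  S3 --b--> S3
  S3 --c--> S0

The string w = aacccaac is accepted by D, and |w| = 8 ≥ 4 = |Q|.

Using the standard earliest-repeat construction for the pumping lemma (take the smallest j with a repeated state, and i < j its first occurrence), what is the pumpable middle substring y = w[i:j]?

Run of D on w = a a c c c a a c:
  step 0: S0  (start)
  step 1: S2  (read a: S0→S2)
  step 2: S2  (read a: S2→S2)   ← first repeat (S2 seen earlier)
  step 3: S2  (read c: S2→S2)
  step 4: S2  (read c: S2→S2)
  step 5: S2  (read c: S2→S2)
  step 6: S2  (read a: S2→S2)
  step 7: S2  (read a: S2→S2)
  step 8: S2  (read c: S2→S2)

So i = 1, j = 2, giving x = w[0:1] = a, y = w[1:2] = a, z = w[2:8] = cccaac.
Check: |xy| = 2 ≤ 4 and |y| = 1 ≥ 1. Reading y takes D from S2 back to S2, so every xyⁱz is accepted.
With |Q| = 4, pigeonhole forces a state repeat no later than step 4; the substring read between the first and second visits to that state can be pumped.

a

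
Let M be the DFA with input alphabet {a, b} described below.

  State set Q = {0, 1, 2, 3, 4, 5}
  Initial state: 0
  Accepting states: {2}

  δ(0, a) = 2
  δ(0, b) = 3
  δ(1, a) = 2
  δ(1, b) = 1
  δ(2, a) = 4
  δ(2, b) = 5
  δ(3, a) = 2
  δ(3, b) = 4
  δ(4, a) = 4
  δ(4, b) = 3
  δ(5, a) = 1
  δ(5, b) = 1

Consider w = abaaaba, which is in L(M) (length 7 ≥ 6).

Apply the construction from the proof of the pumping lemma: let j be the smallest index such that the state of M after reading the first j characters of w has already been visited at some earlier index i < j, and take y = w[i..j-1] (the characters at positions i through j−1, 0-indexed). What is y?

baa

Run of M on w = a b a a a b a:
  step 0: 0  (start)
  step 1: 2  (read a: 0→2)
  step 2: 5  (read b: 2→5)
  step 3: 1  (read a: 5→1)
  step 4: 2  (read a: 1→2)   ← first repeat (2 seen earlier)
  step 5: 4  (read a: 2→4)
  step 6: 3  (read b: 4→3)
  step 7: 2  (read a: 3→2)

So i = 1, j = 4, giving x = w[0:1] = a, y = w[1:4] = baa, z = w[4:7] = aba.
Check: |xy| = 4 ≤ 6 and |y| = 3 ≥ 1. Reading y takes M from 2 back to 2, so every xyⁱz is accepted.
With |Q| = 6, pigeonhole forces a state repeat no later than step 6; the substring read between the first and second visits to that state can be pumped.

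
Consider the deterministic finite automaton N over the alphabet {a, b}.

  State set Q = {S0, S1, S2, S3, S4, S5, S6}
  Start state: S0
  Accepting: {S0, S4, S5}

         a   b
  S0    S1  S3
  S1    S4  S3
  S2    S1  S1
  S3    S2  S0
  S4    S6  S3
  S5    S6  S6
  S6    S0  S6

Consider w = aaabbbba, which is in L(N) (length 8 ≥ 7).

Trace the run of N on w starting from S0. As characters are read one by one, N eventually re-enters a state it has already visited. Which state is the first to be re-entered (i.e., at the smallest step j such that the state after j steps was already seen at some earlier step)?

S6

State sequence: S0 -a-> S1 -a-> S4 -a-> S6 -b-> S6 -b-> S6 -b-> S6 -b-> S6 -a-> S0
First repeat at step 4: S6 was already visited.

The earliest repeat is at step j = 4: N is in S6, which it already visited at step i = 3.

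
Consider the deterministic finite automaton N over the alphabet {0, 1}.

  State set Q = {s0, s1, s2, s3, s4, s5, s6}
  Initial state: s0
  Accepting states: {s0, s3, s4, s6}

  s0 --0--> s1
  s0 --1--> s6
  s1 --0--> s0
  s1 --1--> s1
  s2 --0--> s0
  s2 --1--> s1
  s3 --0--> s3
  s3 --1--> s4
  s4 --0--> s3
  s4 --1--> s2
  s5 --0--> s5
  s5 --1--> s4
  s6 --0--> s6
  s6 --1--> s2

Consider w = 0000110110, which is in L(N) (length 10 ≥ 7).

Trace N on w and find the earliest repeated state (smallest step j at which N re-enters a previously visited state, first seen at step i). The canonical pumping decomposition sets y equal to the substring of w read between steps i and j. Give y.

State sequence: s0 -0-> s1 -0-> s0 -0-> s1 -0-> s0 -1-> s6 -1-> s2 -0-> s0 -1-> s6 -1-> s2 -0-> s0
First repeat at step 2: s0 was already visited.

So i = 0, j = 2, giving x = w[0:0] = ε, y = w[0:2] = 00, z = w[2:10] = 00110110.
Check: |xy| = 2 ≤ 7 and |y| = 2 ≥ 1. Reading y takes N from s0 back to s0, so every xyⁱz is accepted.
Since N has 7 states, any run of length ≥ 7 visits 7+1 states, so by pigeonhole some state repeats within the first 7 steps — that repeat gives the pumpable loop.

00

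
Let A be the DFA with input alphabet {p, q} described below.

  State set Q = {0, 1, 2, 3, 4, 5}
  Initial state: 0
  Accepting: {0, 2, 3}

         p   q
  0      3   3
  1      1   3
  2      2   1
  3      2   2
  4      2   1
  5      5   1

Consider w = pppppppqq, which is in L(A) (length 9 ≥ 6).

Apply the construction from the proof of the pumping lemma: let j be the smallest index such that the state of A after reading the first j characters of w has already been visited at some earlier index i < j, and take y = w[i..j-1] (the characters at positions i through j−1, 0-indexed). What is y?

Run of A on w = p p p p p p p q q:
  step 0: 0  (start)
  step 1: 3  (read p: 0→3)
  step 2: 2  (read p: 3→2)
  step 3: 2  (read p: 2→2)   ← first repeat (2 seen earlier)
  step 4: 2  (read p: 2→2)
  step 5: 2  (read p: 2→2)
  step 6: 2  (read p: 2→2)
  step 7: 2  (read p: 2→2)
  step 8: 1  (read q: 2→1)
  step 9: 3  (read q: 1→3)

So i = 2, j = 3, giving x = w[0:2] = pp, y = w[2:3] = p, z = w[3:9] = ppppqq.
Check: |xy| = 3 ≤ 6 and |y| = 1 ≥ 1. Reading y takes A from 2 back to 2, so every xyⁱz is accepted.
The DFA has 6 states, so the proof of the pumping lemma guarantees a repeated state among the first 6+1 visited; the segment between the two visits is the pumpable y.

p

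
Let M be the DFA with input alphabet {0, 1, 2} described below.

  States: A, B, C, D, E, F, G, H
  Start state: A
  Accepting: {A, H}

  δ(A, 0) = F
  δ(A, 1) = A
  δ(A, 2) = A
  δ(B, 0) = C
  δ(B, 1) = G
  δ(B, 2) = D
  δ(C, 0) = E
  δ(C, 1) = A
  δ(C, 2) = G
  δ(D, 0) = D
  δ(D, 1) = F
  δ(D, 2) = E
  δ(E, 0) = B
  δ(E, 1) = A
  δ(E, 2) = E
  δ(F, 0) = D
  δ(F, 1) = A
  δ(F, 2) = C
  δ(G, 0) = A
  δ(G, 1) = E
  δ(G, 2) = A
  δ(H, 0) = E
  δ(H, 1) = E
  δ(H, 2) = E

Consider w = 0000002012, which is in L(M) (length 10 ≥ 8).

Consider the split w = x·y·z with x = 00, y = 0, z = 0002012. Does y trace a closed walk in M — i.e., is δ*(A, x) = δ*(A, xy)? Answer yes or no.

yes

State sequence: A -0-> F -0-> D -0-> D

After x (step 2): D. After xy (step 3): D.
They match, so y = 0 drives M around a cycle from D back to itself; pumping y any number of times keeps M in D before reading z, and xyⁱz ∈ L(M) for every i ≥ 0.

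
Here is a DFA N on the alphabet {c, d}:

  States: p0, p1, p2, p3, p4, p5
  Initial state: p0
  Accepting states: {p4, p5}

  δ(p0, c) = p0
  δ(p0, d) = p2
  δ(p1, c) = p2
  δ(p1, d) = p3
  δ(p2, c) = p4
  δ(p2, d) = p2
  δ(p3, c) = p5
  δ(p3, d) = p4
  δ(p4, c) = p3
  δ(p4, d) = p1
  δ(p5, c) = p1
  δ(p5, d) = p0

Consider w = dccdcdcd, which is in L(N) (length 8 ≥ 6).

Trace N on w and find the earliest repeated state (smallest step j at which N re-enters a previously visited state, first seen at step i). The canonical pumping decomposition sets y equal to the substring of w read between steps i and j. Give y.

Run of N on w = d c c d c d c d:
  step 0: p0  (start)
  step 1: p2  (read d: p0→p2)
  step 2: p4  (read c: p2→p4)
  step 3: p3  (read c: p4→p3)
  step 4: p4  (read d: p3→p4)   ← first repeat (p4 seen earlier)
  step 5: p3  (read c: p4→p3)
  step 6: p4  (read d: p3→p4)
  step 7: p3  (read c: p4→p3)
  step 8: p4  (read d: p3→p4)

So i = 2, j = 4, giving x = w[0:2] = dc, y = w[2:4] = cd, z = w[4:8] = cdcd.
Check: |xy| = 4 ≤ 6 and |y| = 2 ≥ 1. Reading y takes N from p4 back to p4, so every xyⁱz is accepted.
Pumping length from the standard proof: p = 6 (the number of states). The repeated state found above gives |xy| = j ≤ 6 and |y| = j − i ≥ 1.

cd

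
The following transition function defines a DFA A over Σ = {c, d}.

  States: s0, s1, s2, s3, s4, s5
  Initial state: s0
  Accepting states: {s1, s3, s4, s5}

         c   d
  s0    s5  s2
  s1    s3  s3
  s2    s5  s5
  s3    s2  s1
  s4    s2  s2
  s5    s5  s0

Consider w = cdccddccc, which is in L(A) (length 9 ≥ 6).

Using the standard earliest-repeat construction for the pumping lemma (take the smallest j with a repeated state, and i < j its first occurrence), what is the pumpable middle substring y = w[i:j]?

cd

Run of A on w = c d c c d d c c c:
  step 0: s0  (start)
  step 1: s5  (read c: s0→s5)
  step 2: s0  (read d: s5→s0)   ← first repeat (s0 seen earlier)
  step 3: s5  (read c: s0→s5)
  step 4: s5  (read c: s5→s5)
  step 5: s0  (read d: s5→s0)
  step 6: s2  (read d: s0→s2)
  step 7: s5  (read c: s2→s5)
  step 8: s5  (read c: s5→s5)
  step 9: s5  (read c: s5→s5)

So i = 0, j = 2, giving x = w[0:0] = ε, y = w[0:2] = cd, z = w[2:9] = ccddccc.
Check: |xy| = 2 ≤ 6 and |y| = 2 ≥ 1. Reading y takes A from s0 back to s0, so every xyⁱz is accepted.
With |Q| = 6, pigeonhole forces a state repeat no later than step 6; the substring read between the first and second visits to that state can be pumped.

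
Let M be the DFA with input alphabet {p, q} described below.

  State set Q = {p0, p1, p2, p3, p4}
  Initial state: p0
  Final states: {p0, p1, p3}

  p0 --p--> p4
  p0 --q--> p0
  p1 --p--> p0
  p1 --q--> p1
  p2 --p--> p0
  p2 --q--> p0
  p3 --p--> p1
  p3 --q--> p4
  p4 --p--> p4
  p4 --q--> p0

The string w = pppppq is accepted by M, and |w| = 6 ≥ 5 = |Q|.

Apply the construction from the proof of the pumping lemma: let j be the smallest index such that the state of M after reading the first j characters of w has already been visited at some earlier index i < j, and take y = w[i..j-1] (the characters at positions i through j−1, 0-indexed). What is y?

Run of M on w = p p p p p q:
  step 0: p0  (start)
  step 1: p4  (read p: p0→p4)
  step 2: p4  (read p: p4→p4)   ← first repeat (p4 seen earlier)
  step 3: p4  (read p: p4→p4)
  step 4: p4  (read p: p4→p4)
  step 5: p4  (read p: p4→p4)
  step 6: p0  (read q: p4→p0)

So i = 1, j = 2, giving x = w[0:1] = p, y = w[1:2] = p, z = w[2:6] = pppq.
Check: |xy| = 2 ≤ 5 and |y| = 1 ≥ 1. Reading y takes M from p4 back to p4, so every xyⁱz is accepted.

p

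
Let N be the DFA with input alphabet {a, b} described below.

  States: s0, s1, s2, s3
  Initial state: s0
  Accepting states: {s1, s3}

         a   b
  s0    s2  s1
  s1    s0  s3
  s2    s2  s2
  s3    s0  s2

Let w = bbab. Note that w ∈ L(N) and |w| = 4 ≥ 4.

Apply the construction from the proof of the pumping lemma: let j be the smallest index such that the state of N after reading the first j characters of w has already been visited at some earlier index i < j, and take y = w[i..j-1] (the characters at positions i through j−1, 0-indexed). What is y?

Run of N on w = b b a b:
  step 0: s0  (start)
  step 1: s1  (read b: s0→s1)
  step 2: s3  (read b: s1→s3)
  step 3: s0  (read a: s3→s0)   ← first repeat (s0 seen earlier)
  step 4: s1  (read b: s0→s1)

So i = 0, j = 3, giving x = w[0:0] = ε, y = w[0:3] = bba, z = w[3:4] = b.
Check: |xy| = 3 ≤ 4 and |y| = 3 ≥ 1. Reading y takes N from s0 back to s0, so every xyⁱz is accepted.

bba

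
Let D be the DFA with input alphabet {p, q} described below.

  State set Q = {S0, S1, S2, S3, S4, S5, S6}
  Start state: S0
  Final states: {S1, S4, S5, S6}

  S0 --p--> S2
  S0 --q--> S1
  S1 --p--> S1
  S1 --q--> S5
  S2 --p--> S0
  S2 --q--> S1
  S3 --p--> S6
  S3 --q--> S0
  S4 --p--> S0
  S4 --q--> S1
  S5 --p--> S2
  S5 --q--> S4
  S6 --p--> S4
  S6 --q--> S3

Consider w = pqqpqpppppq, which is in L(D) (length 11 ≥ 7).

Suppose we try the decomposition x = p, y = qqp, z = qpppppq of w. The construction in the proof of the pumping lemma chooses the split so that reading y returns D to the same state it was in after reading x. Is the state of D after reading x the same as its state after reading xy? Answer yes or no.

yes

State sequence: S0 -p-> S2 -q-> S1 -q-> S5 -p-> S2

After x (step 1): S2. After xy (step 4): S2.
They match, so y = qqp drives D around a cycle from S2 back to itself; pumping y any number of times keeps D in S2 before reading z, and xyⁱz ∈ L(D) for every i ≥ 0.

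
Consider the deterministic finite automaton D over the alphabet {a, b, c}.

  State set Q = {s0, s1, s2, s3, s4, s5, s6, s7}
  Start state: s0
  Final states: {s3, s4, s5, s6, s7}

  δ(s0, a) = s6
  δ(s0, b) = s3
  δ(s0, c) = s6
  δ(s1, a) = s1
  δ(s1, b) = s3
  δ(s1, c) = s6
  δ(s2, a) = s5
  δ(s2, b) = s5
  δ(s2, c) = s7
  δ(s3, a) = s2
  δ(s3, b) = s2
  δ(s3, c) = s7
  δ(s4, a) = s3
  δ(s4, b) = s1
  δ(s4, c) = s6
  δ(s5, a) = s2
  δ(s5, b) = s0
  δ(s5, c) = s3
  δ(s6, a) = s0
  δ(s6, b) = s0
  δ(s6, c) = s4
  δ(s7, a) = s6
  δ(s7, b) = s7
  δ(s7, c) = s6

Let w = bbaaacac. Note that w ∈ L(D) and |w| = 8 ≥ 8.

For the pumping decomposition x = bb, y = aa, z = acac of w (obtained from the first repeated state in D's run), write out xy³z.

bbaaaaaaacac

xy^3z = bb·aa·aa·aa·acac = bbaaaaaaacac.
Reading y = aa takes D from s2 back to s2, so after x·y·y·y the machine is still in s2, and z then leads to the accepting state s7. Hence bbaaaaaaacac ∈ L(D).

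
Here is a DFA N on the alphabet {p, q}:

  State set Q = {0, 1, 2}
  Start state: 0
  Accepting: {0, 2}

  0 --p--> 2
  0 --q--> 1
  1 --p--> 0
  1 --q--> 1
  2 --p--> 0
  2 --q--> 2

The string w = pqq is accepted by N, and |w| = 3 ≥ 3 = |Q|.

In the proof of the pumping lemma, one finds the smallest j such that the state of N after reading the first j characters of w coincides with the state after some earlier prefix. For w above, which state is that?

2

Run of N on w = p q q:
  step 0: 0  (start)
  step 1: 2  (read p: 0→2)
  step 2: 2  (read q: 2→2)   ← first repeat (2 seen earlier)
  step 3: 2  (read q: 2→2)

The earliest repeat is at step j = 2: N is in 2, which it already visited at step i = 1.
With |Q| = 3, pigeonhole forces a state repeat no later than step 3; the substring read between the first and second visits to that state can be pumped.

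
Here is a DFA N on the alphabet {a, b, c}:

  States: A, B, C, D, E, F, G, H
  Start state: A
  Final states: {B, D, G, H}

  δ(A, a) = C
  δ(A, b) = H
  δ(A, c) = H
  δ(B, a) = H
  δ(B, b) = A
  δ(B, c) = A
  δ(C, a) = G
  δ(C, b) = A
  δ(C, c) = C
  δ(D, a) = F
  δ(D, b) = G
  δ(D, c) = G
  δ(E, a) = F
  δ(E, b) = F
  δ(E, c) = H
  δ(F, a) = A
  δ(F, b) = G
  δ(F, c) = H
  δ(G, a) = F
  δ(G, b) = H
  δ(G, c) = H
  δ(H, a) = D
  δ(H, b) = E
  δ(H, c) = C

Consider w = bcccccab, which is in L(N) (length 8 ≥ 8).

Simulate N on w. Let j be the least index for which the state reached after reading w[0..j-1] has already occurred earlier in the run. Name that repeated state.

Run of N on w = b c c c c c a b:
  step 0: A  (start)
  step 1: H  (read b: A→H)
  step 2: C  (read c: H→C)
  step 3: C  (read c: C→C)   ← first repeat (C seen earlier)
  step 4: C  (read c: C→C)
  step 5: C  (read c: C→C)
  step 6: C  (read c: C→C)
  step 7: G  (read a: C→G)
  step 8: H  (read b: G→H)

The earliest repeat is at step j = 3: N is in C, which it already visited at step i = 2.

C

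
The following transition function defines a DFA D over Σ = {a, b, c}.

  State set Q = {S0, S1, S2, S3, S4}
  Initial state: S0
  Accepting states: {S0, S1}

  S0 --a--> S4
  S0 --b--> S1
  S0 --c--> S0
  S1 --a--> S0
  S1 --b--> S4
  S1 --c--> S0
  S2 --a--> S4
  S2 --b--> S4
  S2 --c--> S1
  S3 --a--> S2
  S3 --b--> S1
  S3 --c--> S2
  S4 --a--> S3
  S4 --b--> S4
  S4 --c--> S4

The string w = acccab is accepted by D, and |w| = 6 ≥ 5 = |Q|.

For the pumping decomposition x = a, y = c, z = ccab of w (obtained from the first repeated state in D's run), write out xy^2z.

accccab

xy^2z = a·c·c·ccab = accccab.
Reading y = c takes D from S4 back to S4, so after x·y·y the machine is still in S4, and z then leads to the accepting state S1. Hence accccab ∈ L(D).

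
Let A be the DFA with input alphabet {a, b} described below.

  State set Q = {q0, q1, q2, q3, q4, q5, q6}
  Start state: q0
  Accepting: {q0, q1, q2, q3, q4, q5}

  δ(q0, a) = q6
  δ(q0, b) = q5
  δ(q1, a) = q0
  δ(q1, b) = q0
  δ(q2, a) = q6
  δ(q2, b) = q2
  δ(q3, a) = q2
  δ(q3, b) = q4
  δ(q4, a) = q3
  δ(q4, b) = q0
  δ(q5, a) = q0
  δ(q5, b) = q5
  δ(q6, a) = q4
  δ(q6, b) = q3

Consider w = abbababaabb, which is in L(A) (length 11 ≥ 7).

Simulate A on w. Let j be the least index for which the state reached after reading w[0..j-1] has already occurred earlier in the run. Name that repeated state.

State sequence: q0 -a-> q6 -b-> q3 -b-> q4 -a-> q3 -b-> q4 -a-> q3 -b-> q4 -a-> q3 -a-> q2 -b-> q2 -b-> q2
First repeat at step 4: q3 was already visited.

The earliest repeat is at step j = 4: A is in q3, which it already visited at step i = 2.

q3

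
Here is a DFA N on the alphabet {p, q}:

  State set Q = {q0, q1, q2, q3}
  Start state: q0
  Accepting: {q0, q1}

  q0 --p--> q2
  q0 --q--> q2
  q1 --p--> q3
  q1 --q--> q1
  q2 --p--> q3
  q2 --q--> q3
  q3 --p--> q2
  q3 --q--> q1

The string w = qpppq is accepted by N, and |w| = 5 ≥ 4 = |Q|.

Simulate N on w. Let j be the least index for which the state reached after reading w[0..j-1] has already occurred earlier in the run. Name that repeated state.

State sequence: q0 -q-> q2 -p-> q3 -p-> q2 -p-> q3 -q-> q1
First repeat at step 3: q2 was already visited.

The earliest repeat is at step j = 3: N is in q2, which it already visited at step i = 1.
The DFA has 4 states, so the proof of the pumping lemma guarantees a repeated state among the first 4+1 visited; the segment between the two visits is the pumpable y.

q2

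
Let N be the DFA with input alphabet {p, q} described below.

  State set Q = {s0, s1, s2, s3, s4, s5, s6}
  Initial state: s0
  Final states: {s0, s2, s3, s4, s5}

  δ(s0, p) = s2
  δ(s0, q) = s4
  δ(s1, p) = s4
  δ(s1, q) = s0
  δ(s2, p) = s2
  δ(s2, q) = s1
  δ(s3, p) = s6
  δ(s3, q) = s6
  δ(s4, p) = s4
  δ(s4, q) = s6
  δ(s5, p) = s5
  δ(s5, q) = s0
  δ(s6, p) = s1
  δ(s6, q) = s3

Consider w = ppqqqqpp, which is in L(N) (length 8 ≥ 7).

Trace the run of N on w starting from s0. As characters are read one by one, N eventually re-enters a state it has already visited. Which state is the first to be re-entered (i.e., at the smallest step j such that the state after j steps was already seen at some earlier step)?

Run of N on w = p p q q q q p p:
  step 0: s0  (start)
  step 1: s2  (read p: s0→s2)
  step 2: s2  (read p: s2→s2)   ← first repeat (s2 seen earlier)
  step 3: s1  (read q: s2→s1)
  step 4: s0  (read q: s1→s0)
  step 5: s4  (read q: s0→s4)
  step 6: s6  (read q: s4→s6)
  step 7: s1  (read p: s6→s1)
  step 8: s4  (read p: s1→s4)

The earliest repeat is at step j = 2: N is in s2, which it already visited at step i = 1.
With |Q| = 7, pigeonhole forces a state repeat no later than step 7; the substring read between the first and second visits to that state can be pumped.

s2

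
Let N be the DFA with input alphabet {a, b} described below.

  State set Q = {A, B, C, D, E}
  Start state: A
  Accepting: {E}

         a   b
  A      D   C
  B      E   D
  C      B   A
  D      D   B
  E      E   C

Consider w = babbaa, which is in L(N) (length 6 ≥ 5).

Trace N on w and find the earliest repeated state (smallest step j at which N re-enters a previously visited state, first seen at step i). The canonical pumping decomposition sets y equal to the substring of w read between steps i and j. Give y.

bb

Run of N on w = b a b b a a:
  step 0: A  (start)
  step 1: C  (read b: A→C)
  step 2: B  (read a: C→B)
  step 3: D  (read b: B→D)
  step 4: B  (read b: D→B)   ← first repeat (B seen earlier)
  step 5: E  (read a: B→E)
  step 6: E  (read a: E→E)

So i = 2, j = 4, giving x = w[0:2] = ba, y = w[2:4] = bb, z = w[4:6] = aa.
Check: |xy| = 4 ≤ 5 and |y| = 2 ≥ 1. Reading y takes N from B back to B, so every xyⁱz is accepted.
Pumping length from the standard proof: p = 5 (the number of states). The repeated state found above gives |xy| = j ≤ 5 and |y| = j − i ≥ 1.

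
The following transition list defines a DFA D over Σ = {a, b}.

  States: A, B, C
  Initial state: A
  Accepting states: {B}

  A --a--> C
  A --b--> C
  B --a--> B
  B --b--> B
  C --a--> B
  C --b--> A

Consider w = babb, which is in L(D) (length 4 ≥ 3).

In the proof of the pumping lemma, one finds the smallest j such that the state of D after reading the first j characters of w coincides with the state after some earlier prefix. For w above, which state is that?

Run of D on w = b a b b:
  step 0: A  (start)
  step 1: C  (read b: A→C)
  step 2: B  (read a: C→B)
  step 3: B  (read b: B→B)   ← first repeat (B seen earlier)
  step 4: B  (read b: B→B)

The earliest repeat is at step j = 3: D is in B, which it already visited at step i = 2.
Since D has 3 states, any run of length ≥ 3 visits 3+1 states, so by pigeonhole some state repeats within the first 3 steps — that repeat gives the pumpable loop.

B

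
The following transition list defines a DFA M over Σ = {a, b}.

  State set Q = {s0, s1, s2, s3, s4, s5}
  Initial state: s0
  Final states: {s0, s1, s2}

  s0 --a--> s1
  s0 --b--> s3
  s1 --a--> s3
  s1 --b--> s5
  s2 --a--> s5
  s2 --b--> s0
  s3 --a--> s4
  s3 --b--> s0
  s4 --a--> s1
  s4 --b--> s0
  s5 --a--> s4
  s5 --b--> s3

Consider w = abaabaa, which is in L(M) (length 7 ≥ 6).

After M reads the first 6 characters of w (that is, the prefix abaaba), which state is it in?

State sequence: s0 -a-> s1 -b-> s5 -a-> s4 -a-> s1 -b-> s5 -a-> s4

After reading 6 characters, M is in state s4.

s4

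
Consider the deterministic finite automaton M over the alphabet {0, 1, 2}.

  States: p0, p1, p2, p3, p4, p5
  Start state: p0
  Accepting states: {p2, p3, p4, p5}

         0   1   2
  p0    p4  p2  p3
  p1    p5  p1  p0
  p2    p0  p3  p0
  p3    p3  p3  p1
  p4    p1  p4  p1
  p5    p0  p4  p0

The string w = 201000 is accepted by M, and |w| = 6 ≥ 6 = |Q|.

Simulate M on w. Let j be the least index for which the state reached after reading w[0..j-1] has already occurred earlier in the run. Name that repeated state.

p3

Run of M on w = 2 0 1 0 0 0:
  step 0: p0  (start)
  step 1: p3  (read 2: p0→p3)
  step 2: p3  (read 0: p3→p3)   ← first repeat (p3 seen earlier)
  step 3: p3  (read 1: p3→p3)
  step 4: p3  (read 0: p3→p3)
  step 5: p3  (read 0: p3→p3)
  step 6: p3  (read 0: p3→p3)

The earliest repeat is at step j = 2: M is in p3, which it already visited at step i = 1.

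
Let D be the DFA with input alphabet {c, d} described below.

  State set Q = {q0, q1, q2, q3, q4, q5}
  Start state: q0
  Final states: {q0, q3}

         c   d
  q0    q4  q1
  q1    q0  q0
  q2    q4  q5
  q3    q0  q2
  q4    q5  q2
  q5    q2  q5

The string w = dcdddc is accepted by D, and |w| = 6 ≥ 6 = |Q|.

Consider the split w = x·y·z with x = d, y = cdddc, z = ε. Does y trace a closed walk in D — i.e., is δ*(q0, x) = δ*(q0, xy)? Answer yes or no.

no

Run of D on the first 6 characters of w = d c d d d c:
  step 0: q0  (start)
  step 1: q1  (read d: q0→q1)
  step 2: q0  (read c: q1→q0)
  step 3: q1  (read d: q0→q1)
  step 4: q0  (read d: q1→q0)
  step 5: q1  (read d: q0→q1)
  step 6: q0  (read c: q1→q0)

After x (step 1): q1. After xy (step 6): q0.
They differ (q1 ≠ q0), so y is not a cycle from the state after x; this split is not the one the pumping-lemma construction produces, and pumping y need not keep the string in L(D).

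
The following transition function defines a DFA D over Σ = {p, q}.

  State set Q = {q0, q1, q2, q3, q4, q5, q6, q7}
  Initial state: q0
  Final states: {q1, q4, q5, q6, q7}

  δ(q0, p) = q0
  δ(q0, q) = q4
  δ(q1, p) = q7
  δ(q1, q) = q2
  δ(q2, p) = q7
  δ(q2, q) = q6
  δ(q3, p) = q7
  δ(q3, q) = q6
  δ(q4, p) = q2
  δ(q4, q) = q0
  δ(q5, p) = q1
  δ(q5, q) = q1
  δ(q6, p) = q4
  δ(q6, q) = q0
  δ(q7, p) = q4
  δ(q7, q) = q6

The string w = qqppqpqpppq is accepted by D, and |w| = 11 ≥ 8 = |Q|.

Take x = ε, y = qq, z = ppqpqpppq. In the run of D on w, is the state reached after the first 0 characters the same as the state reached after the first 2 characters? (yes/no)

Run of D on the first 2 characters of w = q q:
  step 0: q0  (start)
  step 1: q4  (read q: q0→q4)
  step 2: q0  (read q: q4→q0)

After x (step 0): q0. After xy (step 2): q0.
They match, so y = qq drives D around a cycle from q0 back to itself; pumping y any number of times keeps D in q0 before reading z, and xyⁱz ∈ L(D) for every i ≥ 0.

yes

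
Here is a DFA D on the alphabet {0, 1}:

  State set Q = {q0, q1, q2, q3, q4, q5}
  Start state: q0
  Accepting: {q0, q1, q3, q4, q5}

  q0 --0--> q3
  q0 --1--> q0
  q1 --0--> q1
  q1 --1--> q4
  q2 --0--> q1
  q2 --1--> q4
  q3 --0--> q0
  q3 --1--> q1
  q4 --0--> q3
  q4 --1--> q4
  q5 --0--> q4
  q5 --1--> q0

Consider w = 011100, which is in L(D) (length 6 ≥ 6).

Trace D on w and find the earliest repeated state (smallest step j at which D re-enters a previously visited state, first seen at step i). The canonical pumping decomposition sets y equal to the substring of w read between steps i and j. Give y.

Run of D on w = 0 1 1 1 0 0:
  step 0: q0  (start)
  step 1: q3  (read 0: q0→q3)
  step 2: q1  (read 1: q3→q1)
  step 3: q4  (read 1: q1→q4)
  step 4: q4  (read 1: q4→q4)   ← first repeat (q4 seen earlier)
  step 5: q3  (read 0: q4→q3)
  step 6: q0  (read 0: q3→q0)

So i = 3, j = 4, giving x = w[0:3] = 011, y = w[3:4] = 1, z = w[4:6] = 00.
Check: |xy| = 4 ≤ 6 and |y| = 1 ≥ 1. Reading y takes D from q4 back to q4, so every xyⁱz is accepted.

1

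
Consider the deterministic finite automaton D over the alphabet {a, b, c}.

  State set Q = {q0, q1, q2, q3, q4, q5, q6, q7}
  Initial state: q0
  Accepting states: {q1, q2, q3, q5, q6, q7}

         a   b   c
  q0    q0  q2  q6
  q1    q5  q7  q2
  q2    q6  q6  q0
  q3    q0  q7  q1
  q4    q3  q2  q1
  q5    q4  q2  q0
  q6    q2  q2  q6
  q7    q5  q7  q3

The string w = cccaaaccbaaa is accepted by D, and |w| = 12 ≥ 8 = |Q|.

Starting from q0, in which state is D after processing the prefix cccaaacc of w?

State sequence: q0 -c-> q6 -c-> q6 -c-> q6 -a-> q2 -a-> q6 -a-> q2 -c-> q0 -c-> q6

After reading 8 characters, D is in state q6.

q6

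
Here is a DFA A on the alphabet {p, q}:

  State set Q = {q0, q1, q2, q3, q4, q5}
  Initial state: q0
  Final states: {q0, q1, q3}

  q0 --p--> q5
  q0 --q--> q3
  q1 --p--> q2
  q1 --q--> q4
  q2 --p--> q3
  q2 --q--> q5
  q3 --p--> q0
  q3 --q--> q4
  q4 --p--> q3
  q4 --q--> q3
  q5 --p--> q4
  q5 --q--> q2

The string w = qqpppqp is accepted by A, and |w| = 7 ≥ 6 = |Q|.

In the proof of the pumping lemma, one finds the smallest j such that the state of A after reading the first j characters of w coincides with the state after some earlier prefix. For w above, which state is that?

q3

Run of A on w = q q p p p q p:
  step 0: q0  (start)
  step 1: q3  (read q: q0→q3)
  step 2: q4  (read q: q3→q4)
  step 3: q3  (read p: q4→q3)   ← first repeat (q3 seen earlier)
  step 4: q0  (read p: q3→q0)
  step 5: q5  (read p: q0→q5)
  step 6: q2  (read q: q5→q2)
  step 7: q3  (read p: q2→q3)

The earliest repeat is at step j = 3: A is in q3, which it already visited at step i = 1.
With |Q| = 6, pigeonhole forces a state repeat no later than step 6; the substring read between the first and second visits to that state can be pumped.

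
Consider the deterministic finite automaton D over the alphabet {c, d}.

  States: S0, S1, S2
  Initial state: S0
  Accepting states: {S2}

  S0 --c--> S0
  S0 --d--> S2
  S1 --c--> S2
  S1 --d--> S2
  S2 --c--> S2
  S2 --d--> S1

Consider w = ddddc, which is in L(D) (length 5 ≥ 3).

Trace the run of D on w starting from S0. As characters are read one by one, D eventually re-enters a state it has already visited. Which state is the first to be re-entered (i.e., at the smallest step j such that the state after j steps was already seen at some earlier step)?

Run of D on w = d d d d c:
  step 0: S0  (start)
  step 1: S2  (read d: S0→S2)
  step 2: S1  (read d: S2→S1)
  step 3: S2  (read d: S1→S2)   ← first repeat (S2 seen earlier)
  step 4: S1  (read d: S2→S1)
  step 5: S2  (read c: S1→S2)

The earliest repeat is at step j = 3: D is in S2, which it already visited at step i = 1.
With |Q| = 3, pigeonhole forces a state repeat no later than step 3; the substring read between the first and second visits to that state can be pumped.

S2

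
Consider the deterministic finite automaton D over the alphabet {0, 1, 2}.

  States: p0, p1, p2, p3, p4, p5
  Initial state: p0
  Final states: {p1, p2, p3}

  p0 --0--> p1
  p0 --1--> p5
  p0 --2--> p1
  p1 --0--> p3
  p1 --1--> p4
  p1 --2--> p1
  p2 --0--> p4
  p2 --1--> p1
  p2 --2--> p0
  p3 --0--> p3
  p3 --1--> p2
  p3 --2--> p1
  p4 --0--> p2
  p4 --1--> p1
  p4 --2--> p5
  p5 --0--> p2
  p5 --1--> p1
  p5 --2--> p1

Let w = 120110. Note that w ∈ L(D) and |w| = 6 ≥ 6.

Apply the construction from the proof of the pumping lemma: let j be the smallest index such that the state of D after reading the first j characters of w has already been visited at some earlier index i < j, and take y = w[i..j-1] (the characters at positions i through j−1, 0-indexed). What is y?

State sequence: p0 -1-> p5 -2-> p1 -0-> p3 -1-> p2 -1-> p1 -0-> p3
First repeat at step 5: p1 was already visited.

So i = 2, j = 5, giving x = w[0:2] = 12, y = w[2:5] = 011, z = w[5:6] = 0.
Check: |xy| = 5 ≤ 6 and |y| = 3 ≥ 1. Reading y takes D from p1 back to p1, so every xyⁱz is accepted.
Since D has 6 states, any run of length ≥ 6 visits 6+1 states, so by pigeonhole some state repeats within the first 6 steps — that repeat gives the pumpable loop.

011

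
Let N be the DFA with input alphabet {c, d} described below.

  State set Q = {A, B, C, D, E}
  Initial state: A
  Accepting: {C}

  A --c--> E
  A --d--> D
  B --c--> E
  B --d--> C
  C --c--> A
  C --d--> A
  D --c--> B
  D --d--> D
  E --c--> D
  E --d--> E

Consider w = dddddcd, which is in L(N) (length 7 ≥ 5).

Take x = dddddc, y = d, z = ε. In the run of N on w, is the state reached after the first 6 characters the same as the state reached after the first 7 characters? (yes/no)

no

Run of N on the first 7 characters of w = d d d d d c d:
  step 0: A  (start)
  step 1: D  (read d: A→D)
  step 2: D  (read d: D→D)
  step 3: D  (read d: D→D)
  step 4: D  (read d: D→D)
  step 5: D  (read d: D→D)
  step 6: B  (read c: D→B)
  step 7: C  (read d: B→C)

After x (step 6): B. After xy (step 7): C.
They differ (B ≠ C), so y is not a cycle from the state after x; this split is not the one the pumping-lemma construction produces, and pumping y need not keep the string in L(N).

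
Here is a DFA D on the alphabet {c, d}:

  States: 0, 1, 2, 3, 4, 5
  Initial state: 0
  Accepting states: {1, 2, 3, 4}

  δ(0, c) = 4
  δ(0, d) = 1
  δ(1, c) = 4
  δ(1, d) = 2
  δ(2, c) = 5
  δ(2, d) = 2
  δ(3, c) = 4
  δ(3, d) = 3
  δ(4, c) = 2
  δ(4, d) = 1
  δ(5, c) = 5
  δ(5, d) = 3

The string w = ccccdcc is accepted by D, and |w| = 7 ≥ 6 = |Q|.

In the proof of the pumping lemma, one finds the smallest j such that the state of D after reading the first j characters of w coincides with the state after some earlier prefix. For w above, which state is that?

Run of D on w = c c c c d c c:
  step 0: 0  (start)
  step 1: 4  (read c: 0→4)
  step 2: 2  (read c: 4→2)
  step 3: 5  (read c: 2→5)
  step 4: 5  (read c: 5→5)   ← first repeat (5 seen earlier)
  step 5: 3  (read d: 5→3)
  step 6: 4  (read c: 3→4)
  step 7: 2  (read c: 4→2)

The earliest repeat is at step j = 4: D is in 5, which it already visited at step i = 3.

5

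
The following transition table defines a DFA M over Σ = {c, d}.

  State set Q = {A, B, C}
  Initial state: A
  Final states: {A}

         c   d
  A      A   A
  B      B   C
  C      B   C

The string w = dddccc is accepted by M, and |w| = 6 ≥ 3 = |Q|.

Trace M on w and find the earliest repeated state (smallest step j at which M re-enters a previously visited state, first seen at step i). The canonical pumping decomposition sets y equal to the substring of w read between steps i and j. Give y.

Run of M on w = d d d c c c:
  step 0: A  (start)
  step 1: A  (read d: A→A)   ← first repeat (A seen earlier)
  step 2: A  (read d: A→A)
  step 3: A  (read d: A→A)
  step 4: A  (read c: A→A)
  step 5: A  (read c: A→A)
  step 6: A  (read c: A→A)

So i = 0, j = 1, giving x = w[0:0] = ε, y = w[0:1] = d, z = w[1:6] = ddccc.
Check: |xy| = 1 ≤ 3 and |y| = 1 ≥ 1. Reading y takes M from A back to A, so every xyⁱz is accepted.
The DFA has 3 states, so the proof of the pumping lemma guarantees a repeated state among the first 3+1 visited; the segment between the two visits is the pumpable y.

d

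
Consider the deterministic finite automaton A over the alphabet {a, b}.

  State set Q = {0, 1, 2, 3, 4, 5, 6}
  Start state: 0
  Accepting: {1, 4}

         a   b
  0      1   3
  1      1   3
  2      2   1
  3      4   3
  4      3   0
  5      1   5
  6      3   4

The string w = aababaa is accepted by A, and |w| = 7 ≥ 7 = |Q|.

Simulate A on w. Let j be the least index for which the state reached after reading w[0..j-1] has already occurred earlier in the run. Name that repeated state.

1

State sequence: 0 -a-> 1 -a-> 1 -b-> 3 -a-> 4 -b-> 0 -a-> 1 -a-> 1
First repeat at step 2: 1 was already visited.

The earliest repeat is at step j = 2: A is in 1, which it already visited at step i = 1.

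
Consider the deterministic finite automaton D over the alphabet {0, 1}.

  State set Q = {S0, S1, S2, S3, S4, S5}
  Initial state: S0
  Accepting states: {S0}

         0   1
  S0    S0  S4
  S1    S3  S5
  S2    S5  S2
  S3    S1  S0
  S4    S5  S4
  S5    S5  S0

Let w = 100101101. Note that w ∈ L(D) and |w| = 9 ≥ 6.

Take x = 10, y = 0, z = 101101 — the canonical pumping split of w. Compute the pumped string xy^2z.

1000101101

xy^2z = 10·0·0·101101 = 1000101101.
Reading y = 0 takes D from S5 back to S5, so after x·y·y the machine is still in S5, and z then leads to the accepting state S0. Hence 1000101101 ∈ L(D).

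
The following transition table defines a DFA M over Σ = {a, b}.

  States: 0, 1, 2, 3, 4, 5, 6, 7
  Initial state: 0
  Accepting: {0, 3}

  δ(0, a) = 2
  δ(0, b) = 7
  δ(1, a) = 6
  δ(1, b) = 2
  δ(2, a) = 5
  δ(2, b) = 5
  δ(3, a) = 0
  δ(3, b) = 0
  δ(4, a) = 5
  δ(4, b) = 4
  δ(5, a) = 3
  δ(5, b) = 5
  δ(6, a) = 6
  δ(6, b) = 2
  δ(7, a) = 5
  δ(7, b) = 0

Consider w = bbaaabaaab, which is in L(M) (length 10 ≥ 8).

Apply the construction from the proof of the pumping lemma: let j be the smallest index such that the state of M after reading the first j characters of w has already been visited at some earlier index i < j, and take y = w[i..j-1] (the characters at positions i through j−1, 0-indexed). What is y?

Run of M on w = b b a a a b a a a b:
  step 0: 0  (start)
  step 1: 7  (read b: 0→7)
  step 2: 0  (read b: 7→0)   ← first repeat (0 seen earlier)
  step 3: 2  (read a: 0→2)
  step 4: 5  (read a: 2→5)
  step 5: 3  (read a: 5→3)
  step 6: 0  (read b: 3→0)
  step 7: 2  (read a: 0→2)
  step 8: 5  (read a: 2→5)
  step 9: 3  (read a: 5→3)
  step 10: 0  (read b: 3→0)

So i = 0, j = 2, giving x = w[0:0] = ε, y = w[0:2] = bb, z = w[2:10] = aaabaaab.
Check: |xy| = 2 ≤ 8 and |y| = 2 ≥ 1. Reading y takes M from 0 back to 0, so every xyⁱz is accepted.

bb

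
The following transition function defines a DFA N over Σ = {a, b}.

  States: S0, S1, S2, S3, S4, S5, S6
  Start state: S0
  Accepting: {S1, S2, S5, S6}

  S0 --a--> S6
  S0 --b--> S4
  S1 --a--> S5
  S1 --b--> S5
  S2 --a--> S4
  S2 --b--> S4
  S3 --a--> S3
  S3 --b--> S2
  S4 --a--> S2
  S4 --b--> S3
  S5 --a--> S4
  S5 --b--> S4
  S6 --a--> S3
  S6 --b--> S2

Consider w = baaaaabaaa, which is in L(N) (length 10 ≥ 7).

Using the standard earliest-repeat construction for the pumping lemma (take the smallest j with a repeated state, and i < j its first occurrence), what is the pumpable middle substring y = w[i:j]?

Run of N on w = b a a a a a b a a a:
  step 0: S0  (start)
  step 1: S4  (read b: S0→S4)
  step 2: S2  (read a: S4→S2)
  step 3: S4  (read a: S2→S4)   ← first repeat (S4 seen earlier)
  step 4: S2  (read a: S4→S2)
  step 5: S4  (read a: S2→S4)
  step 6: S2  (read a: S4→S2)
  step 7: S4  (read b: S2→S4)
  step 8: S2  (read a: S4→S2)
  step 9: S4  (read a: S2→S4)
  step 10: S2  (read a: S4→S2)

So i = 1, j = 3, giving x = w[0:1] = b, y = w[1:3] = aa, z = w[3:10] = aaabaaa.
Check: |xy| = 3 ≤ 7 and |y| = 2 ≥ 1. Reading y takes N from S4 back to S4, so every xyⁱz is accepted.

aa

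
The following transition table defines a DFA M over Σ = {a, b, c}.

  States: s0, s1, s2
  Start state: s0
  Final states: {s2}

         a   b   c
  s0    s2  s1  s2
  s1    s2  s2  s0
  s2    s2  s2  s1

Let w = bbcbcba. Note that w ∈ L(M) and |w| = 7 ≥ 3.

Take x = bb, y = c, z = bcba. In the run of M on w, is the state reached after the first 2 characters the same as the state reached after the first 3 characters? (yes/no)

State sequence: s0 -b-> s1 -b-> s2 -c-> s1

After x (step 2): s2. After xy (step 3): s1.
They differ (s2 ≠ s1), so y is not a cycle from the state after x; this split is not the one the pumping-lemma construction produces, and pumping y need not keep the string in L(M).

no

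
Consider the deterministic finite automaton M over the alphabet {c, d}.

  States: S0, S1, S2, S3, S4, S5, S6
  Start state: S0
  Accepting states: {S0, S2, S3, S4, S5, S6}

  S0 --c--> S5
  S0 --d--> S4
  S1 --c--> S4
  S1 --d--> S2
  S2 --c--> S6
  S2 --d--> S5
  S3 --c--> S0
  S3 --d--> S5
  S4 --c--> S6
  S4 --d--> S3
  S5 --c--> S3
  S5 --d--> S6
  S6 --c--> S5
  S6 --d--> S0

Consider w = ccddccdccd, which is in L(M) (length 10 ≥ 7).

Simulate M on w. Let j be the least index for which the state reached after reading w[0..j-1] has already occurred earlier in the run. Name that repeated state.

State sequence: S0 -c-> S5 -c-> S3 -d-> S5 -d-> S6 -c-> S5 -c-> S3 -d-> S5 -c-> S3 -c-> S0 -d-> S4
First repeat at step 3: S5 was already visited.

The earliest repeat is at step j = 3: M is in S5, which it already visited at step i = 1.
Pumping length from the standard proof: p = 7 (the number of states). The repeated state found above gives |xy| = j ≤ 7 and |y| = j − i ≥ 1.

S5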